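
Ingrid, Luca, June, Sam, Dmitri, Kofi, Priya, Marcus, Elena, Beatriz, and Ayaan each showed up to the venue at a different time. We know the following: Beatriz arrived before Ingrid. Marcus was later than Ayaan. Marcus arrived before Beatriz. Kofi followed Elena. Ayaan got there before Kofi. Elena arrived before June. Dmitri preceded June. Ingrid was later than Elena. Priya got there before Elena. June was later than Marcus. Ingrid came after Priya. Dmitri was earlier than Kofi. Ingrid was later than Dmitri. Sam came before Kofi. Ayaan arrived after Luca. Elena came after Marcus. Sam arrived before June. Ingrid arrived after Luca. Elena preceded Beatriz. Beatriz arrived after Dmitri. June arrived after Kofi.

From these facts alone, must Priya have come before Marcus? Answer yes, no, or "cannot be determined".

cannot be determined

No chain of stated constraints runs from Priya to Marcus, and none runs from Marcus to Priya either.
So the relative order of Priya and Marcus is not fixed by the given facts.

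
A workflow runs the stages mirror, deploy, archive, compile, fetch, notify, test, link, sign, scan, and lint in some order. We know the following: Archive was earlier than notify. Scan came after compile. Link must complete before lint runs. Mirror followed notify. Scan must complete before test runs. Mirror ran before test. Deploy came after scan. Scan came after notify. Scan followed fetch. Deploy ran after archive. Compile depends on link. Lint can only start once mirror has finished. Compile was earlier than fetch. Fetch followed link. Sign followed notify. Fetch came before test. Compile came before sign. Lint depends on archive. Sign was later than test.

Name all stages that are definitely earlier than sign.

Directly stated before sign: compile, notify, and test.
Archive reaches sign via archive → notify → sign.
Fetch reaches sign via fetch → test → sign.
Link reaches sign via link → compile → sign.
Likewise mirror and scan each reach sign by chaining the stated constraints.

archive, compile, fetch, link, mirror, notify, scan, test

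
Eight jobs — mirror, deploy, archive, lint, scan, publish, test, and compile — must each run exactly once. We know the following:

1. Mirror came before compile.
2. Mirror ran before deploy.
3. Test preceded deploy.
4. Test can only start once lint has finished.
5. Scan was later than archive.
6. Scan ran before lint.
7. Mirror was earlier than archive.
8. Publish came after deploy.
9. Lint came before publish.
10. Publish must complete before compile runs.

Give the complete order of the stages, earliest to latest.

The constraints fix every adjacent pair, so only one ordering works:
mirror → archive → scan → lint → test → deploy → publish → compile.

mirror, archive, scan, lint, test, deploy, publish, compile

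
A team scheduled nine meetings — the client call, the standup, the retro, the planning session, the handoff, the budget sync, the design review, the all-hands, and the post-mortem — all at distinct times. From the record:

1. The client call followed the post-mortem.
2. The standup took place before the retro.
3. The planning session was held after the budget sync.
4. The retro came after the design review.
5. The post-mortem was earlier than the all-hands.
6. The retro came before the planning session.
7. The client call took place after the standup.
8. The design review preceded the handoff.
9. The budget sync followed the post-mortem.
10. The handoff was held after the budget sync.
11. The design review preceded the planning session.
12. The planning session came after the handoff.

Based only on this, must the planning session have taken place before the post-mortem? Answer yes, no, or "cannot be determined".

no

Tracing the constraints gives the post-mortem → the budget sync → the planning session, so the post-mortem must come before the planning session.
That means the planning session cannot be before the post-mortem.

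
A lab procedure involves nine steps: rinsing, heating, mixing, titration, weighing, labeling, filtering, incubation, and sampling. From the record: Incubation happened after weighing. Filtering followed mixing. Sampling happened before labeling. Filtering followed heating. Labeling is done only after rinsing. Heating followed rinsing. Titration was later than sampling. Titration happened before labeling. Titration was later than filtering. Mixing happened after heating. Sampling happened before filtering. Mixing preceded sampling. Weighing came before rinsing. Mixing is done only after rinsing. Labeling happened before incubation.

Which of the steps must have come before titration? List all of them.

Directly stated before titration: filtering and sampling.
Heating reaches titration via heating → filtering → titration.
Mixing reaches titration via mixing → filtering → titration.
Rinsing reaches titration via rinsing → mixing → filtering → titration.
Likewise weighing reaches titration by chaining the stated constraints.

filtering, heating, mixing, rinsing, sampling, weighing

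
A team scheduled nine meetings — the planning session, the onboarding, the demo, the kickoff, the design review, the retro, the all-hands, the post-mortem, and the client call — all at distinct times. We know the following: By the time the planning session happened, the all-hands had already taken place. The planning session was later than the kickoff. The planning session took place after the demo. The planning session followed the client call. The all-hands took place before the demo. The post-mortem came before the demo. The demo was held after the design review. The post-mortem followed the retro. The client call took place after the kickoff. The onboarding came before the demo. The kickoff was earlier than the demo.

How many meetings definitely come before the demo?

Directly stated before the demo: the all-hands, the design review, the kickoff, the onboarding, and the post-mortem.
The retro reaches the demo via the retro → the post-mortem → the demo.
That's the all-hands, the design review, the kickoff, the onboarding, the post-mortem, and the retro — 6 in all.

6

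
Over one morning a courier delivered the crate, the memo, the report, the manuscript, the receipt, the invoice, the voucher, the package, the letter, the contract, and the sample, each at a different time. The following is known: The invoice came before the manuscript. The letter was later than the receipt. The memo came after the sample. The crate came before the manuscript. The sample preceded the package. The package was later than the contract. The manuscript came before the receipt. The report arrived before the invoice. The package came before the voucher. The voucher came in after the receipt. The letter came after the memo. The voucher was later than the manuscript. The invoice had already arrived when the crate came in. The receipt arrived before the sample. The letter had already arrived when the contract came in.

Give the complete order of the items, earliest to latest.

the report, the invoice, the crate, the manuscript, the receipt, the sample, the memo, the letter, the contract, the package, the voucher

The constraints fix every adjacent pair, so only one ordering works:
the report → the invoice → the crate → the manuscript → the receipt → the sample → the memo → the letter → the contract → the package → the voucher.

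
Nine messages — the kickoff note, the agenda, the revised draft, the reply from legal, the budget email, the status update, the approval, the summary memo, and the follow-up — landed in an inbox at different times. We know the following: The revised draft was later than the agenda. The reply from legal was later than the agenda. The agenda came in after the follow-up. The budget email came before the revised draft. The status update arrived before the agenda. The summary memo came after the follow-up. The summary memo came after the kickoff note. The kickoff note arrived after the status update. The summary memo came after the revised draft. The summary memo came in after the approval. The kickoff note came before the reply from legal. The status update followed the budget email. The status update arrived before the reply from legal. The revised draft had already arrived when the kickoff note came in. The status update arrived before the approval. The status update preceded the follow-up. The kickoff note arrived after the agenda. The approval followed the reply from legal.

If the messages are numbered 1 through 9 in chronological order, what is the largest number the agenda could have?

4

The agenda must come before the approval, the kickoff note, the reply from legal, the revised draft, and the summary memo — 5 messages forced after it.
Everything else can be placed before the agenda in some valid order, so the agenda can sit as late as position 9 − 5 = 4.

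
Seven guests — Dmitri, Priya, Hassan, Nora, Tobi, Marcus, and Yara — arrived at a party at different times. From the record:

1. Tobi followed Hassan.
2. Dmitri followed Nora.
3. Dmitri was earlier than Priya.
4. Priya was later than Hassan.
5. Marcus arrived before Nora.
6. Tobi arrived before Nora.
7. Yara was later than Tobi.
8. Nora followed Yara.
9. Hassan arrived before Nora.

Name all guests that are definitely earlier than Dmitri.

Directly stated before Dmitri: Nora.
Hassan reaches Dmitri via Hassan → Nora → Dmitri.
Marcus reaches Dmitri via Marcus → Nora → Dmitri.
Tobi reaches Dmitri via Tobi → Nora → Dmitri.
Likewise Yara reaches Dmitri by chaining the stated constraints.
No chain forces Priya ahead of Dmitri.

Hassan, Marcus, Nora, Tobi, Yara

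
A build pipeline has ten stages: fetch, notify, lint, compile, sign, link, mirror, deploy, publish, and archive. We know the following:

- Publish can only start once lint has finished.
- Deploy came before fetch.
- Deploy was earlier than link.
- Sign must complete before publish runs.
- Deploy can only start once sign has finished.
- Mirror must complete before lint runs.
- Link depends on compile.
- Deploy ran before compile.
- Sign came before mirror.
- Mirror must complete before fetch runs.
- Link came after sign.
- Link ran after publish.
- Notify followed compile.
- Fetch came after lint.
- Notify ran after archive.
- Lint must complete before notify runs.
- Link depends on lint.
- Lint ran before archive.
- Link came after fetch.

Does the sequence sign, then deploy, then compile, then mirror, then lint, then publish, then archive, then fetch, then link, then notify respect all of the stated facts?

yes

Check each stated constraint against the proposed order — e.g. compile is ahead of notify; sign is ahead of link. Every pair is in the required order; nothing is violated.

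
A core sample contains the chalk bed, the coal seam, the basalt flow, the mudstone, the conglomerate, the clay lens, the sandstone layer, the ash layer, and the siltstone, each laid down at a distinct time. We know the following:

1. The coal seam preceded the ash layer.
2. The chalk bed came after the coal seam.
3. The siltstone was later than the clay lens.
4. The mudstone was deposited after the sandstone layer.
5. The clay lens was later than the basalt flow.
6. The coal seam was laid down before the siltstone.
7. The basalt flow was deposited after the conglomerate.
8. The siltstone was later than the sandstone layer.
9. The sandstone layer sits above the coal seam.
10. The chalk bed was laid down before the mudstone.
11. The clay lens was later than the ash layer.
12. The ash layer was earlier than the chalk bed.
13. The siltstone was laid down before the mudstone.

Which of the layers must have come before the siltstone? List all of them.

the ash layer, the basalt flow, the clay lens, the coal seam, the conglomerate, the sandstone layer

Directly stated before the siltstone: the clay lens, the coal seam, and the sandstone layer.
The ash layer reaches the siltstone via the ash layer → the clay lens → the siltstone.
The basalt flow reaches the siltstone via the basalt flow → the clay lens → the siltstone.
The conglomerate reaches the siltstone via the conglomerate → the basalt flow → the clay lens → the siltstone.
No chain forces the mudstone (or any of the others) ahead of the siltstone.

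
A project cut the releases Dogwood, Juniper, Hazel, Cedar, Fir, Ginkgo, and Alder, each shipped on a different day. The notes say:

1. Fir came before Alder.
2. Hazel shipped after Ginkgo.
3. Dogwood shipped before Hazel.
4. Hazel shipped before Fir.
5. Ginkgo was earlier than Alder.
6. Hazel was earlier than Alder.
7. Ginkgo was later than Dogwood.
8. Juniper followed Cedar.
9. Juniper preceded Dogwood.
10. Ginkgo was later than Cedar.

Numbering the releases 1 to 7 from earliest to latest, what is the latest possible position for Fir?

6

Fir must come before Alder — 1 release forced after it.
Everything else can be placed before Fir in some valid order, so Fir can sit as late as position 7 − 1 = 6.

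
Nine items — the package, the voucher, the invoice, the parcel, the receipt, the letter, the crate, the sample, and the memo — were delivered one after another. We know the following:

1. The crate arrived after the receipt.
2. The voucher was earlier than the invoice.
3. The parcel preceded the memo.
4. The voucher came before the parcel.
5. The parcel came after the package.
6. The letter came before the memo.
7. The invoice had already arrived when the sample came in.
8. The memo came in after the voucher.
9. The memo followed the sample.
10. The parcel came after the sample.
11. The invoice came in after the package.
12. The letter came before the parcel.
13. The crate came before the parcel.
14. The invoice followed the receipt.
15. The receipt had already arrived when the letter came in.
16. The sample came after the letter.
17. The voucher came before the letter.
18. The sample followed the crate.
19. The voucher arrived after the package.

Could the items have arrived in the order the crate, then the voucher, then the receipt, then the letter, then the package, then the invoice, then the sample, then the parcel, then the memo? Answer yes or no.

The constraints require the package before the voucher, but in the proposed sequence the voucher appears ahead of the package. That one violation is enough.

no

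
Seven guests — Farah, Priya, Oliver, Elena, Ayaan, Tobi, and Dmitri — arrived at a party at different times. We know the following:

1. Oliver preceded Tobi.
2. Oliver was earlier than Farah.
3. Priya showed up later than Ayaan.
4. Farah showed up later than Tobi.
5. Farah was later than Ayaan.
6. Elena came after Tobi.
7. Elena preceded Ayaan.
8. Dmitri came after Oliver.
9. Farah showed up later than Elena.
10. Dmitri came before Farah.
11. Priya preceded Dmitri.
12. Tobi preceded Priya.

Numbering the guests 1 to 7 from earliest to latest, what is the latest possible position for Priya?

Priya must come before Dmitri and Farah — 2 guests forced after them.
Everything else can be placed before Priya in some valid order, so Priya can sit as late as position 7 − 2 = 5.

5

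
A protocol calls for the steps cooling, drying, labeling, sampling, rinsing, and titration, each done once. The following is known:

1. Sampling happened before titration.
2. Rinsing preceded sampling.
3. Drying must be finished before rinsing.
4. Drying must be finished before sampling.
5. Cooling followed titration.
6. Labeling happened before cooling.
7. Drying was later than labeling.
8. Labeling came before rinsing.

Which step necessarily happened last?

cooling

Every other step has a chain of constraints placing it before cooling, so cooling is last.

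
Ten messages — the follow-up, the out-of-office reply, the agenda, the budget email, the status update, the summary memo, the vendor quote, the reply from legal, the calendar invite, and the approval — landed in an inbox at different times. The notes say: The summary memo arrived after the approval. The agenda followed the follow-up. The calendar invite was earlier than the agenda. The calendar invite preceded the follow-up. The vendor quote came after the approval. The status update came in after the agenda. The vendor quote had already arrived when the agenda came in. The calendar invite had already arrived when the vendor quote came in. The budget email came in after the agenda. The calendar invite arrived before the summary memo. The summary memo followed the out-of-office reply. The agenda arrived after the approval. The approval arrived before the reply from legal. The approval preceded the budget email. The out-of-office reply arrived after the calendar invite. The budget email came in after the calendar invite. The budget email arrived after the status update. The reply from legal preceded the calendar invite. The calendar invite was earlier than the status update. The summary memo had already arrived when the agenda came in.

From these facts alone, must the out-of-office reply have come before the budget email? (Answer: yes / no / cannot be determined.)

Chain the constraints: the out-of-office reply → the summary memo → the agenda → the budget email. Each link is directly stated, so the out-of-office reply comes before the budget email.

yes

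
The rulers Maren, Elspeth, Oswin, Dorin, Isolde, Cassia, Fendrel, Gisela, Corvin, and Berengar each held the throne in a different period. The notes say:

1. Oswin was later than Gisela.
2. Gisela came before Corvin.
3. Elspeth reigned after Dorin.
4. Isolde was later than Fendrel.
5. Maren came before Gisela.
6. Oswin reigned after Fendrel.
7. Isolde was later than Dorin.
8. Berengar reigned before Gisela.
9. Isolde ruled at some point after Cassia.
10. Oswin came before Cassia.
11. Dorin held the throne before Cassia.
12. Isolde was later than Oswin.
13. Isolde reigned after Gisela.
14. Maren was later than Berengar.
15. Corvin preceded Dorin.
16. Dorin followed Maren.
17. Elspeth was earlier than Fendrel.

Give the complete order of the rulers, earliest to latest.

The constraints fix every adjacent pair, so only one ordering works:
Berengar → Maren → Gisela → Corvin → Dorin → Elspeth → Fendrel → Oswin → Cassia → Isolde.

Berengar, Maren, Gisela, Corvin, Dorin, Elspeth, Fendrel, Oswin, Cassia, Isolde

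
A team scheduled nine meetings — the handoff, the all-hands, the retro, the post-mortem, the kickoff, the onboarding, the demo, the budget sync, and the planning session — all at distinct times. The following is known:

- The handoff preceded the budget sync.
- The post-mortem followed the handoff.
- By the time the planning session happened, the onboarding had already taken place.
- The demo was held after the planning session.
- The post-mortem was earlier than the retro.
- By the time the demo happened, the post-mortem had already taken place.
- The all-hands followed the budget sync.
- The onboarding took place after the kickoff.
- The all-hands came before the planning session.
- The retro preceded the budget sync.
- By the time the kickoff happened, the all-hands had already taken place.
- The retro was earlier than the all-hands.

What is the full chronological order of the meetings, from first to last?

The constraints fix every adjacent pair, so only one ordering works:
the handoff → the post-mortem → the retro → the budget sync → the all-hands → the kickoff → the onboarding → the planning session → the demo.

the handoff, the post-mortem, the retro, the budget sync, the all-hands, the kickoff, the onboarding, the planning session, the demo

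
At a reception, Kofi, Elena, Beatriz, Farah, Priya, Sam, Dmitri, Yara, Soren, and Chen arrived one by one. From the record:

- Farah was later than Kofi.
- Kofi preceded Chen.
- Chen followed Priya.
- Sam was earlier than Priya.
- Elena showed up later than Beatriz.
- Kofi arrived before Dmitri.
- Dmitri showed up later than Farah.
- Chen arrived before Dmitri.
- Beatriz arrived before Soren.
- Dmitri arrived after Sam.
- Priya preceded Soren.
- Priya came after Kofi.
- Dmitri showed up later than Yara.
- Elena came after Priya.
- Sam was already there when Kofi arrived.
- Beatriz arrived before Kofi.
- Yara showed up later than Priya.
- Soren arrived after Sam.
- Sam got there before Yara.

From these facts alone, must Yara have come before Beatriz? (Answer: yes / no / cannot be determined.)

Tracing the constraints gives Beatriz → Kofi → Priya → Yara, so Beatriz must come before Yara.
That means Yara cannot be before Beatriz.

no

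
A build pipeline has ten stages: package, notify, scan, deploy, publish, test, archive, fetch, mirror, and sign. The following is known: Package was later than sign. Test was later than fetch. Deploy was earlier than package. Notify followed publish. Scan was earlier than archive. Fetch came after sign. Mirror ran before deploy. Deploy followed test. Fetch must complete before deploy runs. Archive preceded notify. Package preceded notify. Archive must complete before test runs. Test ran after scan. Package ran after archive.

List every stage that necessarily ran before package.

archive, deploy, fetch, mirror, scan, sign, test

Directly stated before package: archive, deploy, and sign.
Fetch reaches package via fetch → deploy → package.
Mirror reaches package via mirror → deploy → package.
Scan reaches package via scan → archive → package.
Likewise test reaches package by chaining the stated constraints.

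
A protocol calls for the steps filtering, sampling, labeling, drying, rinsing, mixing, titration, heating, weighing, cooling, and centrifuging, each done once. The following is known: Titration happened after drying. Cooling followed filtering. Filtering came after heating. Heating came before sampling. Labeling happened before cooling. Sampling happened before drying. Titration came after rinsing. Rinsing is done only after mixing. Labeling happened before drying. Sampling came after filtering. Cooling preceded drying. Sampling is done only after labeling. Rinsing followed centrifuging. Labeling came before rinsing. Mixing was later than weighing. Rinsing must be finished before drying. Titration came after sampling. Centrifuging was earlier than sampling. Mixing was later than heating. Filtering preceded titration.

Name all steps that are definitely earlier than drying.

Directly stated before drying: cooling, labeling, rinsing, and sampling.
Centrifuging reaches drying via centrifuging → sampling → drying.
Filtering reaches drying via filtering → sampling → drying.
Heating reaches drying via heating → sampling → drying.
Likewise mixing and weighing each reach drying by chaining the stated constraints.
No chain forces titration ahead of drying.

centrifuging, cooling, filtering, heating, labeling, mixing, rinsing, sampling, weighing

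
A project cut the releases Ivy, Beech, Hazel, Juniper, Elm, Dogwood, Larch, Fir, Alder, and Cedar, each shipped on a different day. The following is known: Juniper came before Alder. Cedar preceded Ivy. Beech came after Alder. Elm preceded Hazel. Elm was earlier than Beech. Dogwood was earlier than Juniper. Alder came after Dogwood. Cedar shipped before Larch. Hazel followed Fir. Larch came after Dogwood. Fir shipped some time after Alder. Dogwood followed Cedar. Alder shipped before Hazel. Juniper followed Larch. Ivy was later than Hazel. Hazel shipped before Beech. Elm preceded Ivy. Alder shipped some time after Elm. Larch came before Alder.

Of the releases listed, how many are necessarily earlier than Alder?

Directly stated before Alder: Dogwood, Elm, Juniper, and Larch.
Cedar reaches Alder via Cedar → Larch → Alder.
That's Cedar, Dogwood, Elm, Juniper, and Larch — 5 in all.

5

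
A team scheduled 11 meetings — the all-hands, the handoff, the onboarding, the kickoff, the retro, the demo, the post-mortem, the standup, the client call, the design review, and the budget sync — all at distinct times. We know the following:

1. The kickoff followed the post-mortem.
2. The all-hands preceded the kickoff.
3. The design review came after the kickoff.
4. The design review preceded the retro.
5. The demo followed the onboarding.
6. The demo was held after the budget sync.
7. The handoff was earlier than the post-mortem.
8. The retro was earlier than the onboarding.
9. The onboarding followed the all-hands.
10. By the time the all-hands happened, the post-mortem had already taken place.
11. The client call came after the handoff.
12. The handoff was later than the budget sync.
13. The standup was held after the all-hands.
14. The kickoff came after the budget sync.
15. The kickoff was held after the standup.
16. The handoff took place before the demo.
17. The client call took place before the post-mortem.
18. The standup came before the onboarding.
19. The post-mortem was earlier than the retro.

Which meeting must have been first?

The budget sync has a chain of constraints placing it before every other meeting, so the budget sync must be first.

the budget sync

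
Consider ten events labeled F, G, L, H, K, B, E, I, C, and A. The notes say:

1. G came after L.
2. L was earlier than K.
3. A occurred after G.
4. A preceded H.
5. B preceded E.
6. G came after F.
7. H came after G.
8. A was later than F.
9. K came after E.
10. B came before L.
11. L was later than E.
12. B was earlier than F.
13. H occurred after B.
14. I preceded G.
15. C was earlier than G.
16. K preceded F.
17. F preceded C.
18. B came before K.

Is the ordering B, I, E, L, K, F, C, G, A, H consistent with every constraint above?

yes

Check each stated constraint against the proposed order — e.g. I is ahead of G; B is ahead of H. Every pair is in the required order; nothing is violated.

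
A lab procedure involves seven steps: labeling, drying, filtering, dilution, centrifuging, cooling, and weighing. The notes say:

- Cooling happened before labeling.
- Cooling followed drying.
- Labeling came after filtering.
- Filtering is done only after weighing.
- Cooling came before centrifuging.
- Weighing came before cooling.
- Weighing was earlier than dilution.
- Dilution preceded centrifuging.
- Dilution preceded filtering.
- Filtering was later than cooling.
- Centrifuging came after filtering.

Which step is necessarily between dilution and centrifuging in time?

filtering

Tracing the constraints gives dilution → filtering → centrifuging, so filtering sits after dilution and before centrifuging.
No other step is forced both after dilution and before centrifuging.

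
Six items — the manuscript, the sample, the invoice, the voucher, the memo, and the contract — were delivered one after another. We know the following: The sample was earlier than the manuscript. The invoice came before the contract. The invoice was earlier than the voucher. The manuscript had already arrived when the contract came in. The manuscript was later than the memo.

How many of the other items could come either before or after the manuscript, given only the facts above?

2

Forced before the manuscript: the memo and the sample; forced after the manuscript: the contract.
That leaves the invoice and the voucher with no forced order relative to the manuscript — 2.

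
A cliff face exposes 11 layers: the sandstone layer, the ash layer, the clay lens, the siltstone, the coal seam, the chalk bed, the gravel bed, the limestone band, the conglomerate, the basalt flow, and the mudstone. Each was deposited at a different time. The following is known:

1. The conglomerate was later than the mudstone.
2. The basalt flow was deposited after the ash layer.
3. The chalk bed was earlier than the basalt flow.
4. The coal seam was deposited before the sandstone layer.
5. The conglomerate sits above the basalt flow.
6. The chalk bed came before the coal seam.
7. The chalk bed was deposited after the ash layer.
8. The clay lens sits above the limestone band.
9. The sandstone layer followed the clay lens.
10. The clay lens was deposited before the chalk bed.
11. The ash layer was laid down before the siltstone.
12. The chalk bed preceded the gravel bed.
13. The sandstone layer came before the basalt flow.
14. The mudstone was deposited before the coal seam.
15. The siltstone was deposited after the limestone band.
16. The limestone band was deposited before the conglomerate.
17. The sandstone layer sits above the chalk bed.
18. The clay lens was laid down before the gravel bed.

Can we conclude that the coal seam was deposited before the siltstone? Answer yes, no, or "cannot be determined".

cannot be determined

No chain of stated constraints runs from the coal seam to the siltstone, and none runs from the siltstone to the coal seam either.
So the relative order of the coal seam and the siltstone is not fixed by the given facts.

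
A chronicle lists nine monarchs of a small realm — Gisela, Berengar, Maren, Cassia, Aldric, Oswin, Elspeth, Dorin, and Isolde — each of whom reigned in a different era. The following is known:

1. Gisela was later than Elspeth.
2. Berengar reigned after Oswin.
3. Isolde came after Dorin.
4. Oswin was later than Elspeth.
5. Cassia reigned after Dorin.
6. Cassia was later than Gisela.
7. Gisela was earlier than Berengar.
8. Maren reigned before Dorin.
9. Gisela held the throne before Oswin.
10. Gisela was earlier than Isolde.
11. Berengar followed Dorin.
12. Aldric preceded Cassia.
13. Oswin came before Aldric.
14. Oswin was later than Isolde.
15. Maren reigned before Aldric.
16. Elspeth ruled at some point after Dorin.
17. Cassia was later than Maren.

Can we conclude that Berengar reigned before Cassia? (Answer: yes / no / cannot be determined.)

No chain of stated constraints runs from Berengar to Cassia, and none runs from Cassia to Berengar either.
So the relative order of Berengar and Cassia is not fixed by the given facts.

cannot be determined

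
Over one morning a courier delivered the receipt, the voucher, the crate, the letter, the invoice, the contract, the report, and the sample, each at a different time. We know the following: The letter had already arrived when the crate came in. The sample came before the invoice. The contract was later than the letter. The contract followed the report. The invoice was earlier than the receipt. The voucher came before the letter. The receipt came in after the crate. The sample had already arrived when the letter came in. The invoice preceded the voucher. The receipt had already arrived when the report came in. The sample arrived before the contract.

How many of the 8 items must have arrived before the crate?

4

Directly stated before the crate: the letter.
The invoice reaches the crate via the invoice → the voucher → the letter → the crate.
The sample reaches the crate via the sample → the letter → the crate.
The voucher reaches the crate via the voucher → the letter → the crate.
That's the invoice, the letter, the sample, and the voucher — 4 in all.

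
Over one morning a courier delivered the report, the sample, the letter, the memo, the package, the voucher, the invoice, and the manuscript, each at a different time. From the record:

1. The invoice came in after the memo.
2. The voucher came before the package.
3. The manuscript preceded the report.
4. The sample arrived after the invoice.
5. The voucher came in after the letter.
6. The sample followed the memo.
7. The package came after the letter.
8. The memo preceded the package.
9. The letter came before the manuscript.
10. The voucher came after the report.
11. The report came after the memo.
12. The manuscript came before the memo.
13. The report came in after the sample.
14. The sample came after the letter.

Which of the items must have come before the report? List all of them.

the invoice, the letter, the manuscript, the memo, the sample

Directly stated before the report: the manuscript, the memo, and the sample.
The invoice reaches the report via the invoice → the sample → the report.
The letter reaches the report via the letter → the sample → the report.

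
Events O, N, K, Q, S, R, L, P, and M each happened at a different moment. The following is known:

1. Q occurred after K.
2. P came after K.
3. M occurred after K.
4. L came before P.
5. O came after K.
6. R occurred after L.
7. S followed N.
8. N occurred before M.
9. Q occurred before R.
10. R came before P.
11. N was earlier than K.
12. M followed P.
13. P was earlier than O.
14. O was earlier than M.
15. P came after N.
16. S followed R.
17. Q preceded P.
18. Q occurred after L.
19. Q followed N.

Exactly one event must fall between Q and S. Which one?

Tracing the constraints gives Q → R → S, so R sits after Q and before S.
No other event is forced both after Q and before S.

R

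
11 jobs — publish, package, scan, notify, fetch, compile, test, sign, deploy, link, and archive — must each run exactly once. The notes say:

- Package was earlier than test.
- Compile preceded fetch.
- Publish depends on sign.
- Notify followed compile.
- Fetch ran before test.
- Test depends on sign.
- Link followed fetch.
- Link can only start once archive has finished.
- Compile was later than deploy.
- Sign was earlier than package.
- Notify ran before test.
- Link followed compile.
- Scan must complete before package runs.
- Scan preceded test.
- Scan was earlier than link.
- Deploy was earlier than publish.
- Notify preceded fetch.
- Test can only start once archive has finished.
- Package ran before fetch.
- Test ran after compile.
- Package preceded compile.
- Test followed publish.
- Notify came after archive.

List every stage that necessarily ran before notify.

Directly stated before notify: archive and compile.
Deploy reaches notify via deploy → compile → notify.
Package reaches notify via package → compile → notify.
Scan reaches notify via scan → package → compile → notify.
Likewise sign reaches notify by chaining the stated constraints.

archive, compile, deploy, package, scan, sign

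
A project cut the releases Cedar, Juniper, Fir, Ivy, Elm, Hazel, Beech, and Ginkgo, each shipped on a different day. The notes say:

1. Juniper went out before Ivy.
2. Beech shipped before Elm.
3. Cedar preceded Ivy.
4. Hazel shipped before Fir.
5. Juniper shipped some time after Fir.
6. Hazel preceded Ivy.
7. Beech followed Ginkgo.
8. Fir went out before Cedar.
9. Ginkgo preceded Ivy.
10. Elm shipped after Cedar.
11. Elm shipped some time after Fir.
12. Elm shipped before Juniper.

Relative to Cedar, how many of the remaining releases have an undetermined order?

2

Forced before Cedar: Fir and Hazel; forced after Cedar: Elm, Ivy, and Juniper.
That leaves Beech and Ginkgo with no forced order relative to Cedar — 2.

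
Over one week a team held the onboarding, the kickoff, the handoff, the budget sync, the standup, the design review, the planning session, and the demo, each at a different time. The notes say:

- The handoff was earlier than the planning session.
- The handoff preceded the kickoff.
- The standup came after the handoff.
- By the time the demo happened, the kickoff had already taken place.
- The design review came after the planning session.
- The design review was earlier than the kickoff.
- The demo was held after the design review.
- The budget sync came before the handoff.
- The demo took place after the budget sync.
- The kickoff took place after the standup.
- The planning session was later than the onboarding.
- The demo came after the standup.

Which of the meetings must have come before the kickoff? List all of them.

the budget sync, the design review, the handoff, the onboarding, the planning session, the standup

Directly stated before the kickoff: the design review, the handoff, and the standup.
The budget sync reaches the kickoff via the budget sync → the handoff → the kickoff.
The onboarding reaches the kickoff via the onboarding → the planning session → the design review → the kickoff.
The planning session reaches the kickoff via the planning session → the design review → the kickoff.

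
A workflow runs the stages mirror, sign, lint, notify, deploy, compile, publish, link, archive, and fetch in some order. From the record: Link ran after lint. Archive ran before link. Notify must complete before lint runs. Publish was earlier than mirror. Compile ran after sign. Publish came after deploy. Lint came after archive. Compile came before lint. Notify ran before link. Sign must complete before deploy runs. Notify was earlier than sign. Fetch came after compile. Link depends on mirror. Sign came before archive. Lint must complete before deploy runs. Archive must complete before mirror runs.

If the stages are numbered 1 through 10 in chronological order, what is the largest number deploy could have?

7

Deploy must come before link, mirror, and publish — 3 stages forced after it.
Everything else can be placed before deploy in some valid order, so deploy can sit as late as position 10 − 3 = 7.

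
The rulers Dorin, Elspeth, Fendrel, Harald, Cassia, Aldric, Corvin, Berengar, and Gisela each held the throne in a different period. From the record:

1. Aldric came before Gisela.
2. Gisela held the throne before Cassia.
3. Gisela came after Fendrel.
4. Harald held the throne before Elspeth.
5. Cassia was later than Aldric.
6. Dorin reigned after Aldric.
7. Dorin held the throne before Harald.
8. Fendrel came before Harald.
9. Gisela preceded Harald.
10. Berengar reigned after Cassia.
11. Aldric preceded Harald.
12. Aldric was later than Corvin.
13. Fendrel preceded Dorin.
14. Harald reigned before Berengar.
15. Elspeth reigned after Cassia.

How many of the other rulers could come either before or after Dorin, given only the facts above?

Forced before Dorin: Aldric, Corvin, and Fendrel; forced after Dorin: Berengar, Elspeth, and Harald.
That leaves Cassia and Gisela with no forced order relative to Dorin — 2.

2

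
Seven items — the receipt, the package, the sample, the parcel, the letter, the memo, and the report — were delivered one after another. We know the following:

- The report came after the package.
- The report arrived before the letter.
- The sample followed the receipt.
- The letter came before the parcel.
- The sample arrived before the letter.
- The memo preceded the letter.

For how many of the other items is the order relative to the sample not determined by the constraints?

Forced before the sample: the receipt; forced after the sample: the letter and the parcel.
That leaves the memo, the package, and the report with no forced order relative to the sample — 3.

3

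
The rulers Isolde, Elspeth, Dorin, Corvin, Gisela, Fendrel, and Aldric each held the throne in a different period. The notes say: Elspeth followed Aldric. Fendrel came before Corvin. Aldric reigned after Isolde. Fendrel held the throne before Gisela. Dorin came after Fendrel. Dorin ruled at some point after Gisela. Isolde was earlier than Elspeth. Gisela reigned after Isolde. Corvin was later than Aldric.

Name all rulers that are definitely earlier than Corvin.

Aldric, Fendrel, Isolde

Directly stated before Corvin: Aldric and Fendrel.
Isolde reaches Corvin via Isolde → Aldric → Corvin.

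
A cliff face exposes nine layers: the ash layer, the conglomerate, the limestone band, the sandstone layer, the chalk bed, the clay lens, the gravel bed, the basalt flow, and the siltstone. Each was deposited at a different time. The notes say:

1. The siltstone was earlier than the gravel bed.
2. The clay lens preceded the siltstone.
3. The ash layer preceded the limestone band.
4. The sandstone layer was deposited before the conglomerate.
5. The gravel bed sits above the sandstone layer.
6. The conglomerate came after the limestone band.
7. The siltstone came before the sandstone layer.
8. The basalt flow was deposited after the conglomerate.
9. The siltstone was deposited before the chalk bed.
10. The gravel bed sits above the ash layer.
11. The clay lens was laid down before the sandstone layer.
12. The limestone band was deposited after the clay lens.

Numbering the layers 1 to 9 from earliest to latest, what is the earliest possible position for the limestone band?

3

The ash layer and the clay lens must both come before the limestone band — 2 forced predecessors.
Nothing else is forced ahead of the limestone band, so its earliest slot is position 2 + 1 = 3.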